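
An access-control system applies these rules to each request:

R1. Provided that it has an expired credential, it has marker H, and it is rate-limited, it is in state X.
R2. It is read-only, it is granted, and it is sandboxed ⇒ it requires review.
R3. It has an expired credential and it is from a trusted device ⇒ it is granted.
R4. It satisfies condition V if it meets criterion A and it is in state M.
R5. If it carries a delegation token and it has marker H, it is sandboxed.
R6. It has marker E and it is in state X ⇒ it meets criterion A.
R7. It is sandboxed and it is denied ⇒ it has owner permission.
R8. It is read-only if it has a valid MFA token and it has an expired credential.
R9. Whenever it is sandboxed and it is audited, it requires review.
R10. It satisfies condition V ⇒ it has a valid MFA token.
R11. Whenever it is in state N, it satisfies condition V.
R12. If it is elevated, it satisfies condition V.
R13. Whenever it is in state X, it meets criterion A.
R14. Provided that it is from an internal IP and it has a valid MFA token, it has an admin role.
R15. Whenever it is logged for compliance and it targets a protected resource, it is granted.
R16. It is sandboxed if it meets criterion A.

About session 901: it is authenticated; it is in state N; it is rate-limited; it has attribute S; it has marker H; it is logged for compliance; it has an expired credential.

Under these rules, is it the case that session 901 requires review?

Forward chaining from the given facts derives: is in state X, satisfies condition V, meets criterion A, is sandboxed, has a valid MFA token, is read-only.
Rules concluding "it requires review": R2 needs "it is granted"; R9 needs "it is audited" — none of these are established.

No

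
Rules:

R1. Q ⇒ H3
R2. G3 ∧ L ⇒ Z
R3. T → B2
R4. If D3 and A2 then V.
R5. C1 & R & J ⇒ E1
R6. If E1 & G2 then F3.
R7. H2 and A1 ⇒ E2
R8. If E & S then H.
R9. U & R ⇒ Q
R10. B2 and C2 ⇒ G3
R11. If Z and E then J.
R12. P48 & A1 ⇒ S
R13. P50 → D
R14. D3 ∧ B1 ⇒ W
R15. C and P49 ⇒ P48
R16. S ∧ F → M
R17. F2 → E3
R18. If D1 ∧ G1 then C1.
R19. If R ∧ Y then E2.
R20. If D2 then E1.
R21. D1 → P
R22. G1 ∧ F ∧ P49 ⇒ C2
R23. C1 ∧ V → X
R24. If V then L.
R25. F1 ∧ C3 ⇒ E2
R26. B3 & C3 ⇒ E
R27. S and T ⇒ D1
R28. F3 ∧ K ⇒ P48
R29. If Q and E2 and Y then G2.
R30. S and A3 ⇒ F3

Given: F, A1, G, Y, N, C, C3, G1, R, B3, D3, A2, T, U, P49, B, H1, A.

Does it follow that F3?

Yes

B2  (by R3: T)
V  (by R4: D3, A2)
Q  (by R9: U, R)
P48  (by R15: C, P49)
E2  (by R19: R, Y)
C2  (by R22: G1, F, P49)
L  (by R24: V)
E  (by R26: B3, C3)
G2  (by R29: Q, E2, Y)
G3  (by R10: B2, C2)
S  (by R12: P48, A1)
D1  (by R27: S, T)
Z  (by R2: G3, L)
J  (by R11: Z, E)
C1  (by R18: D1, G1)
E1  (by R5: C1, R, J)
F3  (by R6: E1, G2)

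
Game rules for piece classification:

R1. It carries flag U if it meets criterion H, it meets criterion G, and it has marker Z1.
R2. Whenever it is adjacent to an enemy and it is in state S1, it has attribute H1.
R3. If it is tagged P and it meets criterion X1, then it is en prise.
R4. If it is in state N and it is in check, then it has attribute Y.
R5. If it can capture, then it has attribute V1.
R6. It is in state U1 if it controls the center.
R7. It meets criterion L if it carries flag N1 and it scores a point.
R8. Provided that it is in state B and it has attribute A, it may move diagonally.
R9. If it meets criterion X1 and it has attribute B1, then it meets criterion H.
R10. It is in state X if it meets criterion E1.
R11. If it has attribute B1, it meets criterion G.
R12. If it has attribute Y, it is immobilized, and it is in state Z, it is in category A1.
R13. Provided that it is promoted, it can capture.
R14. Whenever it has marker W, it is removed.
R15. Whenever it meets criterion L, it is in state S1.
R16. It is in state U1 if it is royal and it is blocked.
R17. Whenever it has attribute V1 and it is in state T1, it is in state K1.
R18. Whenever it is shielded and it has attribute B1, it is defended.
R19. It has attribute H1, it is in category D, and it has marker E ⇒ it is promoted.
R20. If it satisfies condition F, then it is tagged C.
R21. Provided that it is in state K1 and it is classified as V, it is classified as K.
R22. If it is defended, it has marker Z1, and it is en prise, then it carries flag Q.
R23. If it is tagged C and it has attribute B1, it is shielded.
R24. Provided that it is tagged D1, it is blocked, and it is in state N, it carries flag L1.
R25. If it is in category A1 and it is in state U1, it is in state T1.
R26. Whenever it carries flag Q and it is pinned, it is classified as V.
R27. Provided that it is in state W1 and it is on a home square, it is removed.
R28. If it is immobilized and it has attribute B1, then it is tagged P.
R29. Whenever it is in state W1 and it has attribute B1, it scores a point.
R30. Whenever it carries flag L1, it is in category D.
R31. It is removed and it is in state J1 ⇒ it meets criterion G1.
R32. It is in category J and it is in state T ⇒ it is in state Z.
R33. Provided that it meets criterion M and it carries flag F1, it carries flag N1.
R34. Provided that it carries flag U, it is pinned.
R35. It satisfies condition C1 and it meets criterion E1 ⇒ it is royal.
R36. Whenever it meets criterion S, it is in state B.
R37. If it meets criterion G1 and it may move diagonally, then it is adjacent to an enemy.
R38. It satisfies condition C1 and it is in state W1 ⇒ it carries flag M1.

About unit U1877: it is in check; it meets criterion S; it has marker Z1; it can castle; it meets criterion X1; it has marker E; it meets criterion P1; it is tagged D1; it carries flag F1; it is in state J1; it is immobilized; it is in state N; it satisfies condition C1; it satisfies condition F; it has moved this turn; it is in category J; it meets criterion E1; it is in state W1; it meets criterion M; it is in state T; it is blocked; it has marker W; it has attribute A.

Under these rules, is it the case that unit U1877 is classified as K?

Forward chaining from the given facts derives: has attribute Y, is in state X, is removed, is tagged C, carries flag L1, is in category D, meets criterion G1, is in state Z, carries flag N1, is royal, is in state B, carries flag M1, may move diagonally, is in category A1, is in state U1, is in state T1, is adjacent to an enemy.
The only rule concluding "it is classified as K" is R21, which needs "it is in state K1"; that is never established.

No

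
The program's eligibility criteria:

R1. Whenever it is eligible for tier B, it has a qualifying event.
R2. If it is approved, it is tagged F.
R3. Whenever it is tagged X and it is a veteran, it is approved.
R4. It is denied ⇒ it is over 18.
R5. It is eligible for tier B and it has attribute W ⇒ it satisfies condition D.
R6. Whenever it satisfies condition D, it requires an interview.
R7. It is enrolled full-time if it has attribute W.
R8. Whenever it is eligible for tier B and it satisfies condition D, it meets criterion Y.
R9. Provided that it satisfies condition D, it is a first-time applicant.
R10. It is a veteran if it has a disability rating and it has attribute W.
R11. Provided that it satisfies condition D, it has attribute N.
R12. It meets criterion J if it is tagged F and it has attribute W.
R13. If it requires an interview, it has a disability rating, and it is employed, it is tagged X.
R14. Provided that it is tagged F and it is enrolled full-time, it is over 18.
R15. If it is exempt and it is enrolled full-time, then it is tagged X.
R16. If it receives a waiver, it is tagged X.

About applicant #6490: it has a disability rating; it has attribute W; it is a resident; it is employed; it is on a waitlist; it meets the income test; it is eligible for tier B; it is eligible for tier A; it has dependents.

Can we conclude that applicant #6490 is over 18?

By R5 (it is eligible for tier B, it has attribute W): it satisfies condition D.
By R6 (it satisfies condition D): it requires an interview.
By R7 (it has attribute W): it is enrolled full-time.
By R10 (it has a disability rating, it has attribute W): it is a veteran.
By R13 (it requires an interview, it has a disability rating, it is employed): it is tagged X.
By R3 (it is tagged X, it is a veteran): it is approved.
By R2 (it is approved): it is tagged F.
By R14 (it is tagged F, it is enrolled full-time): it is over 18.

Yes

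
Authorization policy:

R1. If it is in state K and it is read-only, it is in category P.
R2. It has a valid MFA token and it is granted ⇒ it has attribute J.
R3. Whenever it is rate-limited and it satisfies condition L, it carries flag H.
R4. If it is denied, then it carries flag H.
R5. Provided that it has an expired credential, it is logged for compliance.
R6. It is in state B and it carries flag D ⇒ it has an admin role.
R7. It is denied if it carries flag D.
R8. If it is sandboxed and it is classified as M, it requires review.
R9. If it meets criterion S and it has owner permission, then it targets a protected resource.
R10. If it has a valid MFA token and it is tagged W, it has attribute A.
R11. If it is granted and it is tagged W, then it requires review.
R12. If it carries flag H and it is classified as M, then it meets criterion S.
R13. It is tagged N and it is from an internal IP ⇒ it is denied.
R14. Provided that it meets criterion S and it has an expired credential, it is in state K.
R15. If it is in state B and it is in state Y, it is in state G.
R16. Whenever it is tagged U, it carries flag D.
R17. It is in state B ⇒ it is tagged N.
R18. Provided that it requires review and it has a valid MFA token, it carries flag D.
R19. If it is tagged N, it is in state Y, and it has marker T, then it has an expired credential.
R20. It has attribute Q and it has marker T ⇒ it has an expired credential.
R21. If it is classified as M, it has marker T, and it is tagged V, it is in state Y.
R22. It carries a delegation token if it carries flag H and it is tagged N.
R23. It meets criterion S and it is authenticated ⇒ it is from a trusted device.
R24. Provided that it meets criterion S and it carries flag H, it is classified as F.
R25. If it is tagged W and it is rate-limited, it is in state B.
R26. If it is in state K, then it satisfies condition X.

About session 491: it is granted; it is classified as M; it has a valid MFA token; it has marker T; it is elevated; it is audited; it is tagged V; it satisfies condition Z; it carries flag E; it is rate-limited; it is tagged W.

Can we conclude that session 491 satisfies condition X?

By R11 (it is granted, it is tagged W): it requires review.
By R18 (it requires review, it has a valid MFA token): it carries flag D.
By R21 (it is classified as M, it has marker T, it is tagged V): it is in state Y.
By R25 (it is tagged W, it is rate-limited): it is in state B.
By R7 (it carries flag D): it is denied.
By R17 (it is in state B): it is tagged N.
By R19 (it is tagged N, it is in state Y, it has marker T): it has an expired credential.
By R4 (it is denied): it carries flag H.
By R12 (it carries flag H, it is classified as M): it meets criterion S.
By R14 (it meets criterion S, it has an expired credential): it is in state K.
By R26 (it is in state K): it satisfies condition X.

Yes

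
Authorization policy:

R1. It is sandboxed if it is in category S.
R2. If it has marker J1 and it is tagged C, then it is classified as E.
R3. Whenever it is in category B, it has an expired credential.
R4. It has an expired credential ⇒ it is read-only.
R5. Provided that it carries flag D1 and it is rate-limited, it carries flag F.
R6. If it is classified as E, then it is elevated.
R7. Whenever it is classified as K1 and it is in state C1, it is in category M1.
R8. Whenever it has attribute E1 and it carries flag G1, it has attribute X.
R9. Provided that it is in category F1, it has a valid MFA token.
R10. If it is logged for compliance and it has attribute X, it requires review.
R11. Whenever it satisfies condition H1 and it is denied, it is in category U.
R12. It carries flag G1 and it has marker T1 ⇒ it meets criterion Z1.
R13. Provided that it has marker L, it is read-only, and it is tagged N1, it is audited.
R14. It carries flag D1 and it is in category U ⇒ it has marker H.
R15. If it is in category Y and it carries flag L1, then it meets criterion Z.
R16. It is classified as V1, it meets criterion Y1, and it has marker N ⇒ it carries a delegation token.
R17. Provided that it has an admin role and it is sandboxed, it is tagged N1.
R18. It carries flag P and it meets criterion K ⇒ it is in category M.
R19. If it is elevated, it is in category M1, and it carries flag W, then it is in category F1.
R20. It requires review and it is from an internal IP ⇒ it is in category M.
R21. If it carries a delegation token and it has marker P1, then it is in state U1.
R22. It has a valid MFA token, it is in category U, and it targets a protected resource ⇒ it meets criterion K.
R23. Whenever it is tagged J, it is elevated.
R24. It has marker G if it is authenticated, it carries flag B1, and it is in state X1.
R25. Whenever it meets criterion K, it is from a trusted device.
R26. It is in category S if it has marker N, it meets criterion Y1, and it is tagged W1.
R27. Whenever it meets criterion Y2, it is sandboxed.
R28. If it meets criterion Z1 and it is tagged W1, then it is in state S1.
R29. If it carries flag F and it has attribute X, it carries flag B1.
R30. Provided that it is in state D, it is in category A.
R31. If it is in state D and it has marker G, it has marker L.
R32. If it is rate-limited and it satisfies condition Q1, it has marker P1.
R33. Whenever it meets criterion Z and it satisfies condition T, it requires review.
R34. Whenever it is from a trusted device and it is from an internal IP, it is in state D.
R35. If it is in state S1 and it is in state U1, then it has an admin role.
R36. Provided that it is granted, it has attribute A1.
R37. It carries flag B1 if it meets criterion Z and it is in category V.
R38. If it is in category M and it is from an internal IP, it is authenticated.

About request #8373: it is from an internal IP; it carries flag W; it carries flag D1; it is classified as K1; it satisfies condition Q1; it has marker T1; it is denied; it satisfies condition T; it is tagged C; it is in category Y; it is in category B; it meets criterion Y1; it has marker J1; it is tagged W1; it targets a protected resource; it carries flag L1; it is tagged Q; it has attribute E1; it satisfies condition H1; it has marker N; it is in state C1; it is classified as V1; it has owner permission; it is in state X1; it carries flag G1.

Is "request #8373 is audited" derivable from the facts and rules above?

Forward chaining from the given facts derives: is classified as E, has an expired credential, is read-only, is elevated, is in category M1, has attribute X, is in category U, meets criterion Z1, has marker H, meets criterion Z, carries a delegation token, is in category F1, is in category S, is in state S1, requires review, is sandboxed, has a valid MFA token, is in category M, meets criterion K, is from a trusted device, is in state D, is authenticated, is in category A.
The only rule concluding "it is audited" is R13, which needs "it has marker L"; that is never established.

No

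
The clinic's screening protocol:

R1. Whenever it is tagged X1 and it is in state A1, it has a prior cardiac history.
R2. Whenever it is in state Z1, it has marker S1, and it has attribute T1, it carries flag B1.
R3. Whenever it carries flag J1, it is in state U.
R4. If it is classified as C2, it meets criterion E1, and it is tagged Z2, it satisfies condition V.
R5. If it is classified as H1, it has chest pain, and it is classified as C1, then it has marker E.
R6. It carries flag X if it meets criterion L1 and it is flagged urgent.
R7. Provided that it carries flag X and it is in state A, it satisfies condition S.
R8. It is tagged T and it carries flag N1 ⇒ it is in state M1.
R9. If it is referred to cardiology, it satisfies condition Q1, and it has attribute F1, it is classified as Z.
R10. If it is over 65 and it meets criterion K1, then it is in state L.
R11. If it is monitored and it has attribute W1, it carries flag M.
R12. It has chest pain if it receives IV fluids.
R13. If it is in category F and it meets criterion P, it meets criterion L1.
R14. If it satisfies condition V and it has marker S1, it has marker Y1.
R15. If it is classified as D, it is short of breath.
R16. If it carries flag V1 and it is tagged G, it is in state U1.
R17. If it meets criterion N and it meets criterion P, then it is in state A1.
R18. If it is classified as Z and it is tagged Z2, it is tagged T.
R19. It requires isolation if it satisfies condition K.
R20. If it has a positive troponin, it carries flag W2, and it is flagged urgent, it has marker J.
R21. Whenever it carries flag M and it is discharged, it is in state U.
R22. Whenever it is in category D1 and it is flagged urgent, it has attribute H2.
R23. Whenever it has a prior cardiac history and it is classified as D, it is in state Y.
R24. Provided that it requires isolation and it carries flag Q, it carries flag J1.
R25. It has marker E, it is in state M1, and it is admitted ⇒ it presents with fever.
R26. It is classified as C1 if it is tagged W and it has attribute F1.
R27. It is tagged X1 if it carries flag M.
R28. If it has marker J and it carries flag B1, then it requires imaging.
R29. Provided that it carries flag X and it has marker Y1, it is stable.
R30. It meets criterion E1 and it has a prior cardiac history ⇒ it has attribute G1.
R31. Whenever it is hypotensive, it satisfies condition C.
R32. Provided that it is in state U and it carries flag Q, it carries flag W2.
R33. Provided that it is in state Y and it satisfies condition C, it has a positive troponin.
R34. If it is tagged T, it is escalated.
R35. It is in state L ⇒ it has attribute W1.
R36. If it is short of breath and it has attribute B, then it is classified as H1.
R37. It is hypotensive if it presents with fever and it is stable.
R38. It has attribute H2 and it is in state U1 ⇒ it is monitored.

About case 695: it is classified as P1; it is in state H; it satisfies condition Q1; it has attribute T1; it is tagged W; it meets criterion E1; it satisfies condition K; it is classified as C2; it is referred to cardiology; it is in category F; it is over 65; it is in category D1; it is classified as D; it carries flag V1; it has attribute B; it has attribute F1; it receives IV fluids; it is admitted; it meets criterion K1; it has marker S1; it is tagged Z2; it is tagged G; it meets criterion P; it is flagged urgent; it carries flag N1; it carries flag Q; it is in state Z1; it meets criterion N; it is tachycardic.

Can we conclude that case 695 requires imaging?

By R2 (it is in state Z1, it has marker S1, it has attribute T1): it carries flag B1.
By R4 (it is classified as C2, it meets criterion E1, it is tagged Z2): it satisfies condition V.
By R9 (it is referred to cardiology, it satisfies condition Q1, it has attribute F1): it is classified as Z.
By R10 (it is over 65, it meets criterion K1): it is in state L.
By R12 (it receives IV fluids): it has chest pain.
By R13 (it is in category F, it meets criterion P): it meets criterion L1.
By R14 (it satisfies condition V, it has marker S1): it has marker Y1.
By R15 (it is classified as D): it is short of breath.
By R16 (it carries flag V1, it is tagged G): it is in state U1.
By R17 (it meets criterion N, it meets criterion P): it is in state A1.
By R18 (it is classified as Z, it is tagged Z2): it is tagged T.
By R19 (it satisfies condition K): it requires isolation.
By R22 (it is in category D1, it is flagged urgent): it has attribute H2.
By R24 (it requires isolation, it carries flag Q): it carries flag J1.
By R26 (it is tagged W, it has attribute F1): it is classified as C1.
By R35 (it is in state L): it has attribute W1.
By R36 (it is short of breath, it has attribute B): it is classified as H1.
By R38 (it has attribute H2, it is in state U1): it is monitored.
By R3 (it carries flag J1): it is in state U.
By R5 (it is classified as H1, it has chest pain, it is classified as C1): it has marker E.
By R6 (it meets criterion L1, it is flagged urgent): it carries flag X.
By R8 (it is tagged T, it carries flag N1): it is in state M1.
By R11 (it is monitored, it has attribute W1): it carries flag M.
By R25 (it has marker E, it is in state M1, it is admitted): it presents with fever.
By R27 (it carries flag M): it is tagged X1.
By R29 (it carries flag X, it has marker Y1): it is stable.
By R32 (it is in state U, it carries flag Q): it carries flag W2.
By R37 (it presents with fever, it is stable): it is hypotensive.
By R1 (it is tagged X1, it is in state A1): it has a prior cardiac history.
By R23 (it has a prior cardiac history, it is classified as D): it is in state Y.
By R31 (it is hypotensive): it satisfies condition C.
By R33 (it is in state Y, it satisfies condition C): it has a positive troponin.
By R20 (it has a positive troponin, it carries flag W2, it is flagged urgent): it has marker J.
By R28 (it has marker J, it carries flag B1): it requires imaging.

Yes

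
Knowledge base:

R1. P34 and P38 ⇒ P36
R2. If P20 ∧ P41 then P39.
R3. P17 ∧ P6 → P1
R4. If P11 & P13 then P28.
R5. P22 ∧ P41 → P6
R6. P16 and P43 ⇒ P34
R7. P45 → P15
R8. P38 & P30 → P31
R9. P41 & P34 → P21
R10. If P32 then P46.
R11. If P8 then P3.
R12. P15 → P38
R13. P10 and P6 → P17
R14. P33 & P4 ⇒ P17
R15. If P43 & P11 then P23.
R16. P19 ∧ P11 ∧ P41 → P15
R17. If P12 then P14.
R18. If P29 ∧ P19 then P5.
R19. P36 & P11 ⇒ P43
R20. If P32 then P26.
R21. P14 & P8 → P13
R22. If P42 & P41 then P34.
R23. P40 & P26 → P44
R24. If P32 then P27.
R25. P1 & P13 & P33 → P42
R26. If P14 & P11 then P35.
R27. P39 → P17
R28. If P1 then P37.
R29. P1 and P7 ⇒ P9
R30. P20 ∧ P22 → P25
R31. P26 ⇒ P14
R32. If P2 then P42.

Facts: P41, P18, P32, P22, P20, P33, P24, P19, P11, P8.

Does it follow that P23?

P39  (by R2: P20, P41)
P6  (by R5: P22, P41)
P15  (by R16: P19, P11, P41)
P26  (by R20: P32)
P17  (by R27: P39)
P14  (by R31: P26)
P1  (by R3: P17, P6)
P38  (by R12: P15)
P13  (by R21: P14, P8)
P42  (by R25: P1, P13, P33)
P34  (by R22: P42, P41)
P36  (by R1: P34, P38)
P43  (by R19: P36, P11)
P23  (by R15: P43, P11)

Yes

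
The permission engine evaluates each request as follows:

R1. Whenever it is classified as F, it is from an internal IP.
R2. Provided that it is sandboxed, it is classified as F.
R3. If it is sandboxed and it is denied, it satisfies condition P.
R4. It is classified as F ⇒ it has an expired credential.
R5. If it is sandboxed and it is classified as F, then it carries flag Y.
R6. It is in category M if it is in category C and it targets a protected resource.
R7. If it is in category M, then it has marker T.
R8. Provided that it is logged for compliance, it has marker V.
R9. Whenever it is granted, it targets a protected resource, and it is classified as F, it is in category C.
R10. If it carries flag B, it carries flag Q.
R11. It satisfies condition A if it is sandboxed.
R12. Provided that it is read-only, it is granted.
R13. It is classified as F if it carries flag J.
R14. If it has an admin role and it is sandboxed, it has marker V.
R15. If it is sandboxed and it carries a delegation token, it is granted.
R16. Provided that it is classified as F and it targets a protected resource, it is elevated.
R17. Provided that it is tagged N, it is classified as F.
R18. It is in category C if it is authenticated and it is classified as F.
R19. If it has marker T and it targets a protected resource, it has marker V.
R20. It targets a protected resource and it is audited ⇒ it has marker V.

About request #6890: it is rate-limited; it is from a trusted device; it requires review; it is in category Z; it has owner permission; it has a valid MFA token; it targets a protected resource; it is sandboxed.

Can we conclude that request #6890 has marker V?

No

Forward chaining from the given facts derives: is classified as F, has an expired credential, carries flag Y, satisfies condition A, is elevated, is from an internal IP.
Rules concluding "it has marker V": R8 needs "it is logged for compliance"; R14 needs "it has an admin role"; R19 needs "it has marker T"; R20 needs "it is audited" — none of these are established.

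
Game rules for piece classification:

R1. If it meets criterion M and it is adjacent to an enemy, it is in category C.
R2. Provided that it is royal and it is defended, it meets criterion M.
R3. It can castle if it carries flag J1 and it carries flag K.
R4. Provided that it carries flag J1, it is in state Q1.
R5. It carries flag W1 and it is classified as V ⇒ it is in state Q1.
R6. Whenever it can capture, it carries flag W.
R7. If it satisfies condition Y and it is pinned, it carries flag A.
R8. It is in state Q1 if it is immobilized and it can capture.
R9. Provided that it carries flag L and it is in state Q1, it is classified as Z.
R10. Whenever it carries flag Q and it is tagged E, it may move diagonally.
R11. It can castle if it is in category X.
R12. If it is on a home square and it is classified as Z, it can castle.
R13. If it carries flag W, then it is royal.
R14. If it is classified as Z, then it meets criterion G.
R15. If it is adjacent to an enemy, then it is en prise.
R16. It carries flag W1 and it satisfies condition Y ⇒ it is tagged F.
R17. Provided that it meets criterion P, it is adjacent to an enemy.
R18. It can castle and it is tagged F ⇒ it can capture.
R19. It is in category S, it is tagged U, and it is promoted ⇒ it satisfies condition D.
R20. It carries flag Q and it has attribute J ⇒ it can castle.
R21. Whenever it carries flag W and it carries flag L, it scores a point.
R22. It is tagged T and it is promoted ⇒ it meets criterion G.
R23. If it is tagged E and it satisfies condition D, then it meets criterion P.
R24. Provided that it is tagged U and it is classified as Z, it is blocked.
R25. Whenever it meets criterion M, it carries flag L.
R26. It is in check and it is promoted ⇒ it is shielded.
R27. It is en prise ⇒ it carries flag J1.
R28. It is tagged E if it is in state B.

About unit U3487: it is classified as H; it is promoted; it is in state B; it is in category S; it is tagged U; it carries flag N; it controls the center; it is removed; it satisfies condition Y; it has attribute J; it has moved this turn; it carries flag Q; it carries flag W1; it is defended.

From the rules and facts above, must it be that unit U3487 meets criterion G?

By R16 (it carries flag W1, it satisfies condition Y): it is tagged F.
By R19 (it is in category S, it is tagged U, it is promoted): it satisfies condition D.
By R20 (it carries flag Q, it has attribute J): it can castle.
By R28 (it is in state B): it is tagged E.
By R18 (it can castle, it is tagged F): it can capture.
By R23 (it is tagged E, it satisfies condition D): it meets criterion P.
By R6 (it can capture): it carries flag W.
By R13 (it carries flag W): it is royal.
By R17 (it meets criterion P): it is adjacent to an enemy.
By R2 (it is royal, it is defended): it meets criterion M.
By R15 (it is adjacent to an enemy): it is en prise.
By R25 (it meets criterion M): it carries flag L.
By R27 (it is en prise): it carries flag J1.
By R4 (it carries flag J1): it is in state Q1.
By R9 (it carries flag L, it is in state Q1): it is classified as Z.
By R14 (it is classified as Z): it meets criterion G.

Yes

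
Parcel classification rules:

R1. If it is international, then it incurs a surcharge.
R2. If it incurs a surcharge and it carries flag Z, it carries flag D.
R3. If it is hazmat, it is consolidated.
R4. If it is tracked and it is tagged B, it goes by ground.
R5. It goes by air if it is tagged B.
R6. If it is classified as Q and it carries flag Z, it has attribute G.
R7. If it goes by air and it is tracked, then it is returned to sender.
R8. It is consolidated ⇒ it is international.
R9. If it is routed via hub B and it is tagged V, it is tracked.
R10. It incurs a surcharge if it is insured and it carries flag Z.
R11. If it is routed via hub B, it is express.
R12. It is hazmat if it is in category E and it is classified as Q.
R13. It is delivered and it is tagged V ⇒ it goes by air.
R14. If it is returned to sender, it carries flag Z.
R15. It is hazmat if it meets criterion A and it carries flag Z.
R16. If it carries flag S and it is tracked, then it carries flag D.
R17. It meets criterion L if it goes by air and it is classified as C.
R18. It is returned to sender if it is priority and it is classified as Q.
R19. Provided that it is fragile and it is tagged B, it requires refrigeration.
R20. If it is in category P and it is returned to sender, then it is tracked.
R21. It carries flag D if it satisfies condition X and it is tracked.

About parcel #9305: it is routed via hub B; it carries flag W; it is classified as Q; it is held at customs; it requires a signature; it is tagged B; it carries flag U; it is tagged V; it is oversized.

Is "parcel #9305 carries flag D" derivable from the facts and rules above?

No

Forward chaining from the given facts derives: goes by air, is tracked, is express, goes by ground, is returned to sender, carries flag Z, has attribute G.
Rules concluding "it carries flag D": R2 needs "it incurs a surcharge"; R16 needs "it carries flag S"; R21 needs "it satisfies condition X" — none of these are established.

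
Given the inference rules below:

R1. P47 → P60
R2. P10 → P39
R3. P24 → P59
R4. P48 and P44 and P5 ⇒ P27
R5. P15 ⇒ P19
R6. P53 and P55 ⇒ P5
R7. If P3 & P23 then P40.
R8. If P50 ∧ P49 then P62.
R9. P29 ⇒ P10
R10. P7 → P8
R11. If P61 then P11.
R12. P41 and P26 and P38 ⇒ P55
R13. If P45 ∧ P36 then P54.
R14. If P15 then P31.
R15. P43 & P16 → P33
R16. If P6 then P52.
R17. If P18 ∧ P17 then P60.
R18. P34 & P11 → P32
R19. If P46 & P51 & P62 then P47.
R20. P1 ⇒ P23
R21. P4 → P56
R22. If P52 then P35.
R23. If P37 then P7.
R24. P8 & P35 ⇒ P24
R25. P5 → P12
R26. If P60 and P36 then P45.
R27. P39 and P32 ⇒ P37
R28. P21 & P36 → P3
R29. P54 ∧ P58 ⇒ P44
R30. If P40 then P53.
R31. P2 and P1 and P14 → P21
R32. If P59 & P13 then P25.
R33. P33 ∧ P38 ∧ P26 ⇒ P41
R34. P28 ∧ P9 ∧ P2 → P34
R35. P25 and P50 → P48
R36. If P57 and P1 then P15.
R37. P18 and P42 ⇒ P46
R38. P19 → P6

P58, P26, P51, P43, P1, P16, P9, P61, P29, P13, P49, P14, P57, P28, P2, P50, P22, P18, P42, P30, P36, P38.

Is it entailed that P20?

No

Forward chaining from the given facts derives: P62, P10, P11, P33, P23, P21, P41, P34, P15, P46, P39, P19, P55, P31, P32, P47, P37, P3, P6, P60, P40, P52, P35, P7, P45, P53, P5, P8, P54, P24, P12, P44, P59, P25, P48, P27.
No rule has P20 as its conclusion, and it is not among the given facts.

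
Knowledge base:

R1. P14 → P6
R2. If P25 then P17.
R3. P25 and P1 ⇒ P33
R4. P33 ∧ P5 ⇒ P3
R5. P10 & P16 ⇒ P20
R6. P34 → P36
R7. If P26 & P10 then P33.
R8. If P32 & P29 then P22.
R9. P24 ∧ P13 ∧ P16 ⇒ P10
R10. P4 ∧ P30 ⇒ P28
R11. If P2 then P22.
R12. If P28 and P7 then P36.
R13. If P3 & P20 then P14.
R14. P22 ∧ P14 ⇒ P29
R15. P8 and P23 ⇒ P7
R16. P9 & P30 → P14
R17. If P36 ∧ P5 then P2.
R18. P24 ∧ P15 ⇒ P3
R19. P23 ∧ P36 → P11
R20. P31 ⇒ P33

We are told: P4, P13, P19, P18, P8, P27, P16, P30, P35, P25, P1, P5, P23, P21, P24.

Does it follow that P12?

No

Forward chaining from the given facts derives: P17, P33, P3, P10, P28, P7, P20, P36, P14, P2, P11, P6, P22, P29.
No rule has P12 as its conclusion, and it is not among the given facts.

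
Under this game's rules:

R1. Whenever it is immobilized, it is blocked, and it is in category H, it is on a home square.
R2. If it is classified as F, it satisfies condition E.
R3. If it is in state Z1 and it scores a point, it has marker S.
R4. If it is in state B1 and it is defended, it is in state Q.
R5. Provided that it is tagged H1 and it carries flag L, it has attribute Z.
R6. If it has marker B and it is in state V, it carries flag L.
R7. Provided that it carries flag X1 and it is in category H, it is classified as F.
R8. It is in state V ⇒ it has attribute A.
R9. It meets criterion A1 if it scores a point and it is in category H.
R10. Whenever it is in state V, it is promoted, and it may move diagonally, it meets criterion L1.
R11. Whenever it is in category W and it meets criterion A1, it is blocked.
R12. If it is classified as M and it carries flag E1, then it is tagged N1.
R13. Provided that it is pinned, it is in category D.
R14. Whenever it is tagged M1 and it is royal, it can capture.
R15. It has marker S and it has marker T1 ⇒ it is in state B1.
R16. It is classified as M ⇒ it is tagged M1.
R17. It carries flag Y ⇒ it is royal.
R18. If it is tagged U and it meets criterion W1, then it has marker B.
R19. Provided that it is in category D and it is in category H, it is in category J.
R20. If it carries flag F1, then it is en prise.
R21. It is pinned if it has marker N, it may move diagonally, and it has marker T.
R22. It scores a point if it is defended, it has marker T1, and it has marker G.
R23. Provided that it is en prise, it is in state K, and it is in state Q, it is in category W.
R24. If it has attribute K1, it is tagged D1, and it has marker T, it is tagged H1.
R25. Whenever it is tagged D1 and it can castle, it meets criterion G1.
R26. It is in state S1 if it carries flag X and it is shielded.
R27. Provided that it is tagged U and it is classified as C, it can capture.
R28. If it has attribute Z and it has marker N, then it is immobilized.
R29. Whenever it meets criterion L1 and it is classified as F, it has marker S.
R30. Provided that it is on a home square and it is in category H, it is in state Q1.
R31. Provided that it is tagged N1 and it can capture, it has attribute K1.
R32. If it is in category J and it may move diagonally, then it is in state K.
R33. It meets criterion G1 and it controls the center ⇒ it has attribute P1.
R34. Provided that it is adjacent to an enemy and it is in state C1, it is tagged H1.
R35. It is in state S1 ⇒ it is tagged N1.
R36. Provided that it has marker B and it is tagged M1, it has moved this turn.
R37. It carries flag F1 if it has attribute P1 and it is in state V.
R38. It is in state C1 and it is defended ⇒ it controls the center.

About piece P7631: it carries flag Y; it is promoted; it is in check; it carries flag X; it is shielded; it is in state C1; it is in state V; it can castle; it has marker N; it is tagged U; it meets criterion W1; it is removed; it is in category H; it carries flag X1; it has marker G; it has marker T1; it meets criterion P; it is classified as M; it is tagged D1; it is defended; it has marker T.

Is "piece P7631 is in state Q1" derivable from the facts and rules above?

Forward chaining from the given facts derives: is classified as F, has attribute A, is tagged M1, is royal, has marker B, scores a point, meets criterion G1, is in state S1, is tagged N1, has moved this turn, controls the center, satisfies condition E, carries flag L, meets criterion A1, can capture, has attribute K1, has attribute P1, carries flag F1, is en prise, is tagged H1, has attribute Z, is immobilized.
The only rule concluding "it is in state Q1" is R30, which needs "it is on a home square"; that is never established.

No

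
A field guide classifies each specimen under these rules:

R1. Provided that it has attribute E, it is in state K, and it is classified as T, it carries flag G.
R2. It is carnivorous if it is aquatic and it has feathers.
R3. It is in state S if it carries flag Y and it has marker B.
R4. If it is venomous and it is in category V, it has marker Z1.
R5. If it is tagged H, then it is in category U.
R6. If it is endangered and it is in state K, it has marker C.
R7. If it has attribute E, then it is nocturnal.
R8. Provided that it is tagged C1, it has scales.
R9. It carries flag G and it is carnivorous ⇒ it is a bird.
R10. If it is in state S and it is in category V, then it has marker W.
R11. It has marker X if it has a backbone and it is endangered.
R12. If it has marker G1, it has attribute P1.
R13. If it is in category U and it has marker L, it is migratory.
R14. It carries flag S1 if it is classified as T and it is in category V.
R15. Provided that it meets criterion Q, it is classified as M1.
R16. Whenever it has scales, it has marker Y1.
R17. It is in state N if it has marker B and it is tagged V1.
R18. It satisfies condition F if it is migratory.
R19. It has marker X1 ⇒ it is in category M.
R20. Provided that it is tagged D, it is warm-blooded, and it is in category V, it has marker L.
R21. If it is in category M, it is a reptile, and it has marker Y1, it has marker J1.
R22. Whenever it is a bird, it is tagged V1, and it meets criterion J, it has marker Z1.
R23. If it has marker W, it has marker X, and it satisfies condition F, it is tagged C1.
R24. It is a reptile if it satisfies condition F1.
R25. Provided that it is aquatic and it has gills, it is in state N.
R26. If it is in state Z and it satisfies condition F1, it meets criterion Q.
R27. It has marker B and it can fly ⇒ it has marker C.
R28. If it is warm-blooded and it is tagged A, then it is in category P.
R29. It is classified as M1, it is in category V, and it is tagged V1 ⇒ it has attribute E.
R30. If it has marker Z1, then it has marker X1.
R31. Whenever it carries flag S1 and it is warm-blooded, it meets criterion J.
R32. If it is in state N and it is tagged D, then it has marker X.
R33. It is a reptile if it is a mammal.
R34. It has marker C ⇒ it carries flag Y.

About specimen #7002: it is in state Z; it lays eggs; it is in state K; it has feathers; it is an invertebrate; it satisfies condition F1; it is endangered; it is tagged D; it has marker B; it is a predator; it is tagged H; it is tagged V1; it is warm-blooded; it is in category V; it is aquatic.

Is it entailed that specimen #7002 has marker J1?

Forward chaining from the given facts derives: is carnivorous, is in category U, has marker C, is in state N, has marker L, is a reptile, meets criterion Q, has marker X, carries flag Y, is in state S, has marker W, is migratory, is classified as M1, satisfies condition F, is tagged C1, has attribute E, is nocturnal, has scales, has marker Y1.
The only rule concluding "it has marker J1" is R21, which needs "it is in category M"; that is never established.

No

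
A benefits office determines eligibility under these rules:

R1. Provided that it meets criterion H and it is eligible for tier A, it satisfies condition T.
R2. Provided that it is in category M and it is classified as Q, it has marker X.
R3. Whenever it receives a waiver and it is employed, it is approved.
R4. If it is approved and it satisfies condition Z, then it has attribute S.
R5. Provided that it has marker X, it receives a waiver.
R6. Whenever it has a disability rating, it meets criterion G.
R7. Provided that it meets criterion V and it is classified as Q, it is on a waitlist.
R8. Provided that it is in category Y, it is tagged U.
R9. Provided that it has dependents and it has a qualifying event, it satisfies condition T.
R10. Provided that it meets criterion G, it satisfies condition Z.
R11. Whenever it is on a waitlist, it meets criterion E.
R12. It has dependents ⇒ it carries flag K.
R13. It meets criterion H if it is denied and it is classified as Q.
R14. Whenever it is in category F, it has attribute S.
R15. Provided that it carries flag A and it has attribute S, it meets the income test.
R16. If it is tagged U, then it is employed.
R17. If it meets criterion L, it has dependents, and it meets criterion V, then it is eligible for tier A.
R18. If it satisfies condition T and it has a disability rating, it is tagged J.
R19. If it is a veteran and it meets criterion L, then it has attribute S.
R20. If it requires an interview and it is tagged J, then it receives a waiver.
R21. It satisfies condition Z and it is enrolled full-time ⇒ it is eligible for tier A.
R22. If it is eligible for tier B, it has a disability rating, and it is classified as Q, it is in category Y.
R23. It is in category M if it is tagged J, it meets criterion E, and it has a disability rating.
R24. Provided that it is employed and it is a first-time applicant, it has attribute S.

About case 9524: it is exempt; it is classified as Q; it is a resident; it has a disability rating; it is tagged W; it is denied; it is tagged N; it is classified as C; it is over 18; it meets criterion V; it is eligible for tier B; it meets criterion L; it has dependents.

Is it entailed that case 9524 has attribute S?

Yes

By R6 (it has a disability rating): it meets criterion G.
By R7 (it meets criterion V, it is classified as Q): it is on a waitlist.
By R10 (it meets criterion G): it satisfies condition Z.
By R11 (it is on a waitlist): it meets criterion E.
By R13 (it is denied, it is classified as Q): it meets criterion H.
By R17 (it meets criterion L, it has dependents, it meets criterion V): it is eligible for tier A.
By R22 (it is eligible for tier B, it has a disability rating, it is classified as Q): it is in category Y.
By R1 (it meets criterion H, it is eligible for tier A): it satisfies condition T.
By R8 (it is in category Y): it is tagged U.
By R16 (it is tagged U): it is employed.
By R18 (it satisfies condition T, it has a disability rating): it is tagged J.
By R23 (it is tagged J, it meets criterion E, it has a disability rating): it is in category M.
By R2 (it is in category M, it is classified as Q): it has marker X.
By R5 (it has marker X): it receives a waiver.
By R3 (it receives a waiver, it is employed): it is approved.
By R4 (it is approved, it satisfies condition Z): it has attribute S.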